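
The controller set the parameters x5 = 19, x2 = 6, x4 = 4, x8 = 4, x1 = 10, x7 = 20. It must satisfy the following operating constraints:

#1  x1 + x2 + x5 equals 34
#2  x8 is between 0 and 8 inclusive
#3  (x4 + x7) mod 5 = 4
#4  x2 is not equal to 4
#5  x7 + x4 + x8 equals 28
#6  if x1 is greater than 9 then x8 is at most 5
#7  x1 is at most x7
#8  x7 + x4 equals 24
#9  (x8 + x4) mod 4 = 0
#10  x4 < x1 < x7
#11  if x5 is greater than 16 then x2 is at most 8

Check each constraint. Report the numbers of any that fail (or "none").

#1 x1 + x2 + x5 = 10 + 6 + 19 = 35, not 34 — violated.
#2 x8 = 4 lies in [0, 8] — OK.
#3 x4 + x7 = 24; 24 mod 5 = 4 — OK.
#4 x2 = 6, and 6 ≠ 4 — OK.
#5 x7 + x4 + x8 = 20 + 4 + 4 = 28 — OK.
#6 x1 = 10 > 9, so we need x8 ≤ 5; x8 = 4 ≤ 5 — OK.
#7 x1 = 10, x7 = 20; 10 ≤ 20 — OK.
#8 x7 + x4 = 20 + 4 = 24 — OK.
#9 x8 + x4 = 8; 8 mod 4 = 0 — OK.
#10 values 4 < 10 < 20 — OK.
#11 x5 = 19 > 16, so we need x2 ≤ 8; x2 = 6 ≤ 8 — OK.

Constraint 1 does not hold.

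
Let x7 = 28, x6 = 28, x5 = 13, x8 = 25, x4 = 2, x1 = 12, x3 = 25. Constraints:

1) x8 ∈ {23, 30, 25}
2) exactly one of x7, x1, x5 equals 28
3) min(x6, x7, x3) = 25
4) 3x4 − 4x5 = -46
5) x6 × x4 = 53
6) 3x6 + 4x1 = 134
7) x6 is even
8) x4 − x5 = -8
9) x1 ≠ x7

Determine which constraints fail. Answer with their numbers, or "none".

Constraints 5, 6, and 8 are violated.

1) x8 = 25 is in {23, 30, 25} — OK.
2) x7=28, x1=12, x5=13; 1 of them equals 28 — OK.
3) min(28, 28, 25) = 25 — OK.
4) 3x4 − 4x5 = 3(2) − 4(13) = -46 — OK.
5) x6 × x4 = 28 × 2 = 56, not 53 — violated.
6) 3x6 + 4x1 = 3(28) + 4(12) = 132, not 134 — violated.
7) x6 = 28 is even — OK.
8) x4 − x5 = 2 − 13 = -11, not -8 — violated.
9) x1 = 12, x7 = 28; distinct — OK.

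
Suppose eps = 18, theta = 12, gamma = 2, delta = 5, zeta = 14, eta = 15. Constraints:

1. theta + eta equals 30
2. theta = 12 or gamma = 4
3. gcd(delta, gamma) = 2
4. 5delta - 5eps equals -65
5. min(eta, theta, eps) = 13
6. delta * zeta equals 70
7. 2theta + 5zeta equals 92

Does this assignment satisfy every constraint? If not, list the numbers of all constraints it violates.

1. theta + eta = 12 + 15 = 27, not 30 — fails.
2. theta = 12 = 12 (first disjunct) — holds.
3. gcd(5, 2) = 1, not 2 — fails.
4. 5delta - 5eps = 5(5) - 5(18) = -65 — holds.
5. min(15, 12, 18) = 12, not 13 — fails.
6. delta * zeta = 5 * 14 = 70 — holds.
7. 2theta + 5zeta = 2(12) + 5(14) = 94, not 92 — fails.

Violated: 1, 3, 5, and 7.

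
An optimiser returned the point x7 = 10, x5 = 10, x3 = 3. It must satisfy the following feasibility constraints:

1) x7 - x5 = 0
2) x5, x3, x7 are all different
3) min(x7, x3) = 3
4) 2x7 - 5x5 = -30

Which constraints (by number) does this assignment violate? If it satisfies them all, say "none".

The assignment fails constraint 2.

1) x7 - x5 = 10 - 10 = 0 — satisfied.
2) x5 = x7 = 10, not all different — violated.
3) min(10, 3) = 3 — satisfied.
4) 2x7 - 5x5 = 2(10) - 5(10) = -30 — satisfied.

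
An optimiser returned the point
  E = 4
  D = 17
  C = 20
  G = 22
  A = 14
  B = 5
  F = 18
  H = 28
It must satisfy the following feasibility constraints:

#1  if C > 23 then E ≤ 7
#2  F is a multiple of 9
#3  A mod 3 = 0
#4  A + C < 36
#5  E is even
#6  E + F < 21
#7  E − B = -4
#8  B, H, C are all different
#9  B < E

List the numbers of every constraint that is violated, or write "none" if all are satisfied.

#1 C = 20, not > 23; antecedent false, conditional vacuously true  ✔
#2 18 / 9 = 2, so 9 divides 18  ✔
#3 14 mod 3 = 2, not 0  ✘
#4 A + C = 14 + 20 = 34; 34 < 36  ✔
#5 E = 4 is even  ✔
#6 E + F = 4 + 18 = 22; 22 ≥ 21, bound 21 not met  ✘
#7 E − B = 4 − 5 = -1, not -4  ✘
#8 values 5, 28, 20 are pairwise distinct  ✔
#9 B = 5, E = 4; 5 ≥ 4 (want <)  ✘

The assignment fails constraints 3, 6, 7, and 9.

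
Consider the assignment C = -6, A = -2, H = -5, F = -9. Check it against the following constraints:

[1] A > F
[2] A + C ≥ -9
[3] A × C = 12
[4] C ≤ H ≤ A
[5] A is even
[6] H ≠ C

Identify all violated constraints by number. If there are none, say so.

[1] A = -2, F = -9; -2 > -9 — OK.
[2] A + C = -2 + (-6) = -8; -8 ≥ -9 — OK.
[3] A × C = -2 × (-6) = 12 — OK.
[4] values -6 ≤ -5 ≤ -2 — OK.
[5] A = -2 is even — OK.
[6] H = -5, C = -6; distinct — OK.

All constraints are satisfied.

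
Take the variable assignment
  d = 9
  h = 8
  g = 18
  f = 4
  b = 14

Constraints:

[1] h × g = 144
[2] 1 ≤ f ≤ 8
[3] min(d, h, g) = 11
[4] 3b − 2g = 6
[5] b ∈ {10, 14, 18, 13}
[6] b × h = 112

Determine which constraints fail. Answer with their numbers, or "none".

[1] h × g = 8 × 18 = 144  yes
[2] f = 4 lies in [1, 8]  yes
[3] min(9, 8, 18) = 8, not 11  no
[4] 3b − 2g = 3(14) − 2(18) = 6  yes
[5] b = 14 is in {10, 14, 18, 13}  yes
[6] b × h = 14 × 8 = 112  yes

Violated: 3.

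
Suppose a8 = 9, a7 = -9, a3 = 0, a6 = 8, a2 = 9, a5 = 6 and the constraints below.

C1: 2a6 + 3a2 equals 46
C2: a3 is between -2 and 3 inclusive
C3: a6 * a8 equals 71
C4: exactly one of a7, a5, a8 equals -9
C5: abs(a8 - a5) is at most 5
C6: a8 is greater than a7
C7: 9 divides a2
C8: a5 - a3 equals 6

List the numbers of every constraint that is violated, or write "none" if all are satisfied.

Constraints 1, 3 do not hold.

C1: 2a6 + 3a2 = 2(8) + 3(9) = 43, not 46 — does not hold.
C2: a3 = 0 lies in [-2, 3] — holds.
C3: a6 * a8 = 8 * 9 = 72, not 71 — does not hold.
C4: a7=-9, a5=6, a8=9; 1 of them equals -9 — holds.
C5: abs(9 - 6) = 3; 3 ≤ 5 — holds.
C6: a8 = 9, a7 = -9; 9 > -9 — holds.
C7: 9 / 9 = 1, so 9 divides 9 — holds.
C8: a5 - a3 = 6 - 0 = 6 — holds.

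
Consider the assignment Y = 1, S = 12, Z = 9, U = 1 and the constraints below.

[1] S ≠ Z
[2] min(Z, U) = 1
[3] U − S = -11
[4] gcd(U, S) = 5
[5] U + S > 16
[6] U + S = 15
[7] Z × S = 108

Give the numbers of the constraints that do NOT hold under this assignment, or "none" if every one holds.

[1] S = 12, Z = 9; distinct  OK
[2] min(9, 1) = 1  OK
[3] U − S = 1 − 12 = -11  OK
[4] gcd(1, 12) = 1, not 5  FAIL
[5] U + S = 1 + 12 = 13; 13 ≤ 16, bound 16 not met  FAIL
[6] U + S = 1 + 12 = 13, not 15  FAIL
[7] Z × S = 9 × 12 = 108  OK

No — constraints 4, 5, and 6 are not satisfied.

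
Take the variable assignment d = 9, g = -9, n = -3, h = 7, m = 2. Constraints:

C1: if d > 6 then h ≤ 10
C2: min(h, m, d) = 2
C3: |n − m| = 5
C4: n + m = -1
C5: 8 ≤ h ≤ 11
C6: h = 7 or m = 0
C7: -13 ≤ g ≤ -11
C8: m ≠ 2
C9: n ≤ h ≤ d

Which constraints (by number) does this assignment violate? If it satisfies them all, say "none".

Violated: 5, 7, 8.

C1: d = 9 > 6, so we need h ≤ 10; h = 7 ≤ 10 — holds.
C2: min(7, 2, 9) = 2 — holds.
C3: |-3 − 2| = 5 — holds.
C4: n + m = -3 + 2 = -1 — holds.
C5: h = 7 is outside [8, 11] — does not hold.
C6: h = 7 = 7 (first disjunct) — holds.
C7: g = -9 is outside [-13, -11] — does not hold.
C8: m = 2, but 2 is required to differ — does not hold.
C9: values -3 ≤ 7 ≤ 9 — holds.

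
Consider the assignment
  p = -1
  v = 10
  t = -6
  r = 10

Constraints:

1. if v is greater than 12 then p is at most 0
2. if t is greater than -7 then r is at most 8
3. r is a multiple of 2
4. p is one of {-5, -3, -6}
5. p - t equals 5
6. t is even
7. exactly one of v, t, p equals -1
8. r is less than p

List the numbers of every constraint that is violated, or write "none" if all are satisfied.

No — constraints 2, 4, 8 are not satisfied.

1. v = 10, not > 12; antecedent false, conditional vacuously true — holds.
2. t = -6 > -7, so we need r ≤ 8; but r = 10 > 8 — does not hold.
3. 10 / 2 = 5, so 2 divides 10 — holds.
4. p = -1 is not in {-5, -3, -6} — does not hold.
5. p - t = -1 - (-6) = 5 — holds.
6. t = -6 is even — holds.
7. v=10, t=-6, p=-1; 1 of them equals -1 — holds.
8. r = 10, p = -1; 10 ≥ -1 (want <) — does not hold.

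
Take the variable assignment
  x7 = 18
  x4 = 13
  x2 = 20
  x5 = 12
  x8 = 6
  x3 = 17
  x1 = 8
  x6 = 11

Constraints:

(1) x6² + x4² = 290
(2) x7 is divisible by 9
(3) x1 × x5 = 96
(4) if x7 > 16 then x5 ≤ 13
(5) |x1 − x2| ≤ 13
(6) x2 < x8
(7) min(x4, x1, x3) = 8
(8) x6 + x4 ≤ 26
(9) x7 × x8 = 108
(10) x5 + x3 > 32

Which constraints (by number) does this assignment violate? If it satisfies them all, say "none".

(1) x6² + x4² = 11² + 13² = 121 + 169 = 290  OK
(2) 18 / 9 = 2, so 9 divides 18  OK
(3) x1 × x5 = 8 × 12 = 96  OK
(4) x7 = 18 > 16, so we need x5 ≤ 13; x5 = 12 ≤ 13  OK
(5) |8 − 20| = 12; 12 ≤ 13  OK
(6) x2 = 20, x8 = 6; 20 ≥ 6 (want <)  FAIL
(7) min(13, 8, 17) = 8  OK
(8) x6 + x4 = 11 + 13 = 24; 24 ≤ 26  OK
(9) x7 × x8 = 18 × 6 = 108  OK
(10) x5 + x3 = 12 + 17 = 29; 29 ≤ 32, bound 32 not met  FAIL

Violated: 6 and 10.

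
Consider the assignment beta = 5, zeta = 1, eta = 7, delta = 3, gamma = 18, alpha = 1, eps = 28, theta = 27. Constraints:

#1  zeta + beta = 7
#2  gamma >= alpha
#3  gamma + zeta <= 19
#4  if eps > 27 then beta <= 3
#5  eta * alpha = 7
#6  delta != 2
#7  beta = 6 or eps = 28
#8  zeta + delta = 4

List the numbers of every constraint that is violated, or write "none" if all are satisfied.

No — constraints 1, 4 are not satisfied.

#1 zeta + beta = 1 + 5 = 6, not 7 — violated.
#2 gamma = 18, alpha = 1; 18 ≥ 1 — OK.
#3 gamma + zeta = 18 + 1 = 19; 19 ≤ 19 — OK.
#4 eps = 28 > 27, so we need beta ≤ 3; but beta = 5 > 3 — violated.
#5 eta * alpha = 7 * 1 = 7 — OK.
#6 delta = 3, and 3 ≠ 2 — OK.
#7 beta = 5 ≠ 6, but eps = 28 = 28 (second disjunct) — OK.
#8 zeta + delta = 1 + 3 = 4 — OK.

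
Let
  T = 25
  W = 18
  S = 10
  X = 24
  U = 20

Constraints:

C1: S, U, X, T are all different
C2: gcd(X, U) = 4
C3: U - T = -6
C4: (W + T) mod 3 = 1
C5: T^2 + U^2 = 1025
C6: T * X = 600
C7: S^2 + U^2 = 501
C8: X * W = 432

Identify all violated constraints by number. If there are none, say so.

C1: values 10, 20, 24, 25 are pairwise distinct  ✓
C2: gcd(24, 20) = 4  ✓
C3: U - T = 20 - 25 = -5, not -6  ✗
C4: W + T = 43; 43 mod 3 = 1  ✓
C5: T^2 + U^2 = 25^2 + 20^2 = 625 + 400 = 1025  ✓
C6: T * X = 25 * 24 = 600  ✓
C7: S^2 + U^2 = 10^2 + 20^2 = 100 + 400 = 500, not 501  ✗
C8: X * W = 24 * 18 = 432  ✓

No — constraints 3 and 7 are not satisfied.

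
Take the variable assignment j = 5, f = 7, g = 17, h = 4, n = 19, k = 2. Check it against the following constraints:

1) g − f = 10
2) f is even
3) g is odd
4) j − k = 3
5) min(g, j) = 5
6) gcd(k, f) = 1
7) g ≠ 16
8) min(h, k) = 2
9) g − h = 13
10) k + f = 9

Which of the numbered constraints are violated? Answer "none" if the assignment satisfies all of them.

1) g − f = 17 − 7 = 10 — OK.
2) f = 7 is odd — violated.
3) g = 17 is odd — OK.
4) j − k = 5 − 2 = 3 — OK.
5) min(17, 5) = 5 — OK.
6) gcd(2, 7) = 1 — OK.
7) g = 17, and 17 ≠ 16 — OK.
8) min(4, 2) = 2 — OK.
9) g − h = 17 − 4 = 13 — OK.
10) k + f = 2 + 7 = 9 — OK.

No — constraint 2 is not satisfied.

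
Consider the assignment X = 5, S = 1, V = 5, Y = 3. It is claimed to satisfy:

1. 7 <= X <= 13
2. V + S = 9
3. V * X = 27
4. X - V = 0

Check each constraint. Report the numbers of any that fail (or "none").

1. X = 5 is outside [7, 13] — does not hold.
2. V + S = 5 + 1 = 6, not 9 — does not hold.
3. V * X = 5 * 5 = 25, not 27 — does not hold.
4. X - V = 5 - 5 = 0 — holds.

Constraints 1, 2, and 3 do not hold.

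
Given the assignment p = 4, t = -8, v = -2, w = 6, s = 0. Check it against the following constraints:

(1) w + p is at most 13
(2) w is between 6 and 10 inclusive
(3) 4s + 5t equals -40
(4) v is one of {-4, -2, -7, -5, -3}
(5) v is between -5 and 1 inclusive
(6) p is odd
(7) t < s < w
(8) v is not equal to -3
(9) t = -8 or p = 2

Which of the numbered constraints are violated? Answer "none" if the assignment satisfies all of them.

No — constraint 6 is not satisfied.

(1) w + p = 6 + 4 = 10; 10 ≤ 13  true
(2) w = 6 lies in [6, 10]  true
(3) 4s + 5t = 4(0) + 5(-8) = -40  true
(4) v = -2 is in {-4, -2, -7, -5, -3}  true
(5) v = -2 lies in [-5, 1]  true
(6) p = 4 is even  false
(7) values -8 < 0 < 6  true
(8) v = -2, and -2 ≠ -3  true
(9) t = -8 = -8 (first disjunct)  true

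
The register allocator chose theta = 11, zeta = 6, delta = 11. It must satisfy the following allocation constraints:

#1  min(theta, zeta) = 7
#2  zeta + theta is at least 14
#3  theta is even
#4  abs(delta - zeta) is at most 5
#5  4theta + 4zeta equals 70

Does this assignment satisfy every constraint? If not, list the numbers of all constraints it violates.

#1 min(11, 6) = 6, not 7  FAIL
#2 zeta + theta = 6 + 11 = 17; 17 ≥ 14  OK
#3 theta = 11 is odd  FAIL
#4 abs(11 - 6) = 5; 5 ≤ 5  OK
#5 4theta + 4zeta = 4(11) + 4(6) = 68, not 70  FAIL

The assignment fails constraints 1, 3, and 5.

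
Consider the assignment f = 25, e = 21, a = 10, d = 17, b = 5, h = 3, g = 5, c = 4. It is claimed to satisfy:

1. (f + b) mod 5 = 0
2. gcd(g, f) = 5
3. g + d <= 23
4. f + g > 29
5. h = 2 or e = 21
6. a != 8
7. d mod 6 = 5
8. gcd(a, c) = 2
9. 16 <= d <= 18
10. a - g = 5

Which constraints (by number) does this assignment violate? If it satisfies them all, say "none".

The assignment satisfies every constraint.

1. f + b = 30; 30 mod 5 = 0 — holds.
2. gcd(5, 25) = 5 — holds.
3. g + d = 5 + 17 = 22; 22 ≤ 23 — holds.
4. f + g = 25 + 5 = 30; 30 > 29 — holds.
5. h = 3 ≠ 2, but e = 21 = 21 (second disjunct) — holds.
6. a = 10, and 10 ≠ 8 — holds.
7. 17 mod 6 = 5 — holds.
8. gcd(10, 4) = 2 — holds.
9. d = 17 lies in [16, 18] — holds.
10. a - g = 10 - 5 = 5 — holds.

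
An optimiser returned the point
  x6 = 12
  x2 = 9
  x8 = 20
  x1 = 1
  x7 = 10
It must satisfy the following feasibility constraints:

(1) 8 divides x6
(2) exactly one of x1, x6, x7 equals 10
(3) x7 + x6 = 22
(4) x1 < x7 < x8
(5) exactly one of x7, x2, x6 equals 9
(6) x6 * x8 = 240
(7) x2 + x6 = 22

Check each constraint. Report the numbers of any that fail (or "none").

(1) 12 = 8*1 + 4, so 8 does not divide 12 — violated.
(2) x1=1, x6=12, x7=10; 1 of them equals 10 — satisfied.
(3) x7 + x6 = 10 + 12 = 22 — satisfied.
(4) values 1 < 10 < 20 — satisfied.
(5) x7=10, x2=9, x6=12; 1 of them equals 9 — satisfied.
(6) x6 * x8 = 12 * 20 = 240 — satisfied.
(7) x2 + x6 = 9 + 12 = 21, not 22 — violated.

No — constraints 1 and 7 are not satisfied.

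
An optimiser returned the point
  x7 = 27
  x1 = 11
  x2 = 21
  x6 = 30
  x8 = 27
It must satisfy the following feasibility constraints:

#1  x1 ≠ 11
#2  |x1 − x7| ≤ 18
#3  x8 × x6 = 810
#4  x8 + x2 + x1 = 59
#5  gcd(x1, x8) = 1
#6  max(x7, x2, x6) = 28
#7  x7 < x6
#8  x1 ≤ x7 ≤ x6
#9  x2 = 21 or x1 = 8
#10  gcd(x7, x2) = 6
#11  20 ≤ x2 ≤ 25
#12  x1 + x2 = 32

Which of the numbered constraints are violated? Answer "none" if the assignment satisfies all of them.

Constraints 1, 6, and 10 do not hold.

#1 x1 = 11, but 11 is required to differ — fails.
#2 |11 − 27| = 16; 16 ≤ 18 — holds.
#3 x8 × x6 = 27 × 30 = 810 — holds.
#4 x8 + x2 + x1 = 27 + 21 + 11 = 59 — holds.
#5 gcd(11, 27) = 1 — holds.
#6 max(27, 21, 30) = 30, not 28 — fails.
#7 x7 = 27, x6 = 30; 27 < 30 — holds.
#8 values 11 ≤ 27 ≤ 30 — holds.
#9 x2 = 21 = 21 (first disjunct) — holds.
#10 gcd(27, 21) = 3, not 6 — fails.
#11 x2 = 21 lies in [20, 25] — holds.
#12 x1 + x2 = 11 + 21 = 32 — holds.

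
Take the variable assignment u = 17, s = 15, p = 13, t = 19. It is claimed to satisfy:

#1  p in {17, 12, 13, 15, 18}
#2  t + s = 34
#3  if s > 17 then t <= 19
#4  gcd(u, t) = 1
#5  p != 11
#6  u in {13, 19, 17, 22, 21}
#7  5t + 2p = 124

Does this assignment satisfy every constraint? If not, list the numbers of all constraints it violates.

#1 p = 13 is in {17, 12, 13, 15, 18} — OK.
#2 t + s = 19 + 15 = 34 — OK.
#3 s = 15, not > 17; antecedent false, conditional vacuously true — OK.
#4 gcd(17, 19) = 1 — OK.
#5 p = 13, and 13 ≠ 11 — OK.
#6 u = 17 is in {13, 19, 17, 22, 21} — OK.
#7 5t + 2p = 5(19) + 2(13) = 121, not 124 — violated.

Constraint 7 is violated.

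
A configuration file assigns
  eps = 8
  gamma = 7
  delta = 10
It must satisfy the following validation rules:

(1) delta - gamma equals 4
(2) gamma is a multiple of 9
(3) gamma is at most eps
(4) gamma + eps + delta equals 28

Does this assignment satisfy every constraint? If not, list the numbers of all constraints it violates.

No — constraints 1, 2, and 4 are not satisfied.

(1) delta - gamma = 10 - 7 = 3, not 4  ✘
(2) 7 = 9*0 + 7, so 9 does not divide 7  ✘
(3) gamma = 7, eps = 8; 7 ≤ 8  ✔
(4) gamma + eps + delta = 7 + 8 + 10 = 25, not 28  ✘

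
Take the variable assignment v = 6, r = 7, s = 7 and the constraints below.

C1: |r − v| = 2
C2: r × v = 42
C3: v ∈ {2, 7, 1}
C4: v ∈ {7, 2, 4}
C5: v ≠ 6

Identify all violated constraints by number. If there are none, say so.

Violated: 1, 3, 4, and 5.

C1: |7 − 6| = 1, not 2 — violated.
C2: r × v = 7 × 6 = 42 — OK.
C3: v = 6 is not in {2, 7, 1} — violated.
C4: v = 6 is not in {7, 2, 4} — violated.
C5: v = 6, but 6 is required to differ — violated.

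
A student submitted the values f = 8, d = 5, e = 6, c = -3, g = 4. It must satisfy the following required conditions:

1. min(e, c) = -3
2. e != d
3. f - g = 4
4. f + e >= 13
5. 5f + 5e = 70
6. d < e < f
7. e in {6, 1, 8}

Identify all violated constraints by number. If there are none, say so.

1. min(6, -3) = -3 — OK.
2. e = 6, d = 5; distinct — OK.
3. f - g = 8 - 4 = 4 — OK.
4. f + e = 8 + 6 = 14; 14 ≥ 13 — OK.
5. 5f + 5e = 5(8) + 5(6) = 70 — OK.
6. values 5 < 6 < 8 — OK.
7. e = 6 is in {6, 1, 8} — OK.

Yes — all constraints hold.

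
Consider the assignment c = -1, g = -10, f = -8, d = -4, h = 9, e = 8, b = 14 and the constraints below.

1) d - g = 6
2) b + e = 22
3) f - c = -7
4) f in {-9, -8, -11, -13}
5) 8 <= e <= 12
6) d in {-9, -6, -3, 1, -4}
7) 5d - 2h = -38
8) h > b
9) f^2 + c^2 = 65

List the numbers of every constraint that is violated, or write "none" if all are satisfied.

1) d - g = -4 - (-10) = 6 — holds.
2) b + e = 14 + 8 = 22 — holds.
3) f - c = -8 - (-1) = -7 — holds.
4) f = -8 is in {-9, -8, -11, -13} — holds.
5) e = 8 lies in [8, 12] — holds.
6) d = -4 is in {-9, -6, -3, 1, -4} — holds.
7) 5d - 2h = 5(-4) - 2(9) = -38 — holds.
8) h = 9, b = 14; 9 ≤ 14 (want >) — fails.
9) f^2 + c^2 = (-8)^2 + (-1)^2 = 64 + 1 = 65 — holds.

Constraint 8 is violated.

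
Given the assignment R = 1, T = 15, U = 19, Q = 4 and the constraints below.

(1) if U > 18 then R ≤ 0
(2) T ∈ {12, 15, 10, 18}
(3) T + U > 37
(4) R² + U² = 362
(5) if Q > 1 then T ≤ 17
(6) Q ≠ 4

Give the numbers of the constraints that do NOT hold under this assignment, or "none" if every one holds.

Constraints 1, 3, 6 do not hold.

(1) U = 19 > 18, so we need R ≤ 0; but R = 1 > 0  false
(2) T = 15 is in {12, 15, 10, 18}  true
(3) T + U = 15 + 19 = 34; 34 ≤ 37, bound 37 not met  false
(4) R² + U² = 1² + 19² = 1 + 361 = 362  true
(5) Q = 4 > 1, so we need T ≤ 17; T = 15 ≤ 17  true
(6) Q = 4, but 4 is required to differ  false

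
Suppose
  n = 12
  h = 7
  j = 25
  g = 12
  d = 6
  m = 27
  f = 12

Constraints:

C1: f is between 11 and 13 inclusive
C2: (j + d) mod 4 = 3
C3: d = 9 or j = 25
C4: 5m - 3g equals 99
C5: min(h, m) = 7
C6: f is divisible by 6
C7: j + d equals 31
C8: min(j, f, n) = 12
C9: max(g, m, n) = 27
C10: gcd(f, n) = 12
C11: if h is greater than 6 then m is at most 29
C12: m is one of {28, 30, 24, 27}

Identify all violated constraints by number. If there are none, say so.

C1: f = 12 lies in [11, 13]  ✓
C2: j + d = 31; 31 mod 4 = 3  ✓
C3: d = 6 ≠ 9, but j = 25 = 25 (second disjunct)  ✓
C4: 5m - 3g = 5(27) - 3(12) = 99  ✓
C5: min(7, 27) = 7  ✓
C6: 12 / 6 = 2, so 6 divides 12  ✓
C7: j + d = 25 + 6 = 31  ✓
C8: min(25, 12, 12) = 12  ✓
C9: max(12, 27, 12) = 27  ✓
C10: gcd(12, 12) = 12  ✓
C11: h = 7 > 6, so we need m ≤ 29; m = 27 ≤ 29  ✓
C12: m = 27 is in {28, 30, 24, 27}  ✓

No violations.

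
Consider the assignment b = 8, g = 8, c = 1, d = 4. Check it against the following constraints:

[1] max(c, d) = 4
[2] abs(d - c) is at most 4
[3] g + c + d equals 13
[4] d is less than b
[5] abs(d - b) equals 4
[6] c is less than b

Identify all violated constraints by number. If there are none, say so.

[1] max(1, 4) = 4  ✔
[2] abs(4 - 1) = 3; 3 ≤ 4  ✔
[3] g + c + d = 8 + 1 + 4 = 13  ✔
[4] d = 4, b = 8; 4 < 8  ✔
[5] abs(4 - 8) = 4  ✔
[6] c = 1, b = 8; 1 < 8  ✔

Yes — all constraints hold.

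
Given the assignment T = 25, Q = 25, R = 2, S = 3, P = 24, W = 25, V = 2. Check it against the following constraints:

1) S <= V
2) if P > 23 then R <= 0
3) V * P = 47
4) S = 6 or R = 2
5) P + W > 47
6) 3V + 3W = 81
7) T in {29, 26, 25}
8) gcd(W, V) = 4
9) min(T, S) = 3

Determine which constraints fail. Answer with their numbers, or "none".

1) S = 3, V = 2; 3 > 2 (want ≤) — violated.
2) P = 24 > 23, so we need R ≤ 0; but R = 2 > 0 — violated.
3) V * P = 2 * 24 = 48, not 47 — violated.
4) S = 3 ≠ 6, but R = 2 = 2 (second disjunct) — OK.
5) P + W = 24 + 25 = 49; 49 > 47 — OK.
6) 3V + 3W = 3(2) + 3(25) = 81 — OK.
7) T = 25 is in {29, 26, 25} — OK.
8) gcd(25, 2) = 1, not 4 — violated.
9) min(25, 3) = 3 — OK.

The assignment fails constraints 1, 2, 3, and 8.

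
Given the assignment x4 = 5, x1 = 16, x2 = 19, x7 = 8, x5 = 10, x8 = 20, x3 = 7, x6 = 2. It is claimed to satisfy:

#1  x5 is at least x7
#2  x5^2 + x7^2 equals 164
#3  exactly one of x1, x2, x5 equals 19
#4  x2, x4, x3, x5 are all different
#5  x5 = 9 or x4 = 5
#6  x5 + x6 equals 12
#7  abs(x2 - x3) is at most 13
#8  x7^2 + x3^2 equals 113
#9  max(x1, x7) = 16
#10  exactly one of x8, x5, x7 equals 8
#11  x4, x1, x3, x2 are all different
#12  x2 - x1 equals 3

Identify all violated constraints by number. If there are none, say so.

Yes — all constraints hold.

#1 x5 = 10, x7 = 8; 10 ≥ 8 — holds.
#2 x5^2 + x7^2 = 10^2 + 8^2 = 100 + 64 = 164 — holds.
#3 x1=16, x2=19, x5=10; 1 of them equals 19 — holds.
#4 values 19, 5, 7, 10 are pairwise distinct — holds.
#5 x5 = 10 ≠ 9, but x4 = 5 = 5 (second disjunct) — holds.
#6 x5 + x6 = 10 + 2 = 12 — holds.
#7 abs(19 - 7) = 12; 12 ≤ 13 — holds.
#8 x7^2 + x3^2 = 8^2 + 7^2 = 64 + 49 = 113 — holds.
#9 max(16, 8) = 16 — holds.
#10 x8=20, x5=10, x7=8; 1 of them equals 8 — holds.
#11 values 5, 16, 7, 19 are pairwise distinct — holds.
#12 x2 - x1 = 19 - 16 = 3 — holds.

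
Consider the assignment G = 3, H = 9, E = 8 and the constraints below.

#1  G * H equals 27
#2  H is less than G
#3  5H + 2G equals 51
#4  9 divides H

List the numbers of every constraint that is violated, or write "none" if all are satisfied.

#1 G * H = 3 * 9 = 27  yes
#2 H = 9, G = 3; 9 ≥ 3 (want <)  no
#3 5H + 2G = 5(9) + 2(3) = 51  yes
#4 9 / 9 = 1, so 9 divides 9  yes

Constraint 2 does not hold.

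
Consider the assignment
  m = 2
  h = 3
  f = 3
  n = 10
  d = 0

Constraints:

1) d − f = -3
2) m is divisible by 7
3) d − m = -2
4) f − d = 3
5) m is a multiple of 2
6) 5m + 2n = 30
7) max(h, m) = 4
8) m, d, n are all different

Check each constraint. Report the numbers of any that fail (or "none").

1) d − f = 0 − 3 = -3 — OK.
2) 2 = 7×0 + 2, so 7 does not divide 2 — violated.
3) d − m = 0 − 2 = -2 — OK.
4) f − d = 3 − 0 = 3 — OK.
5) 2 / 2 = 1, so 2 divides 2 — OK.
6) 5m + 2n = 5(2) + 2(10) = 30 — OK.
7) max(3, 2) = 3, not 4 — violated.
8) values 2, 0, 10 are pairwise distinct — OK.

Violated: 2, 7.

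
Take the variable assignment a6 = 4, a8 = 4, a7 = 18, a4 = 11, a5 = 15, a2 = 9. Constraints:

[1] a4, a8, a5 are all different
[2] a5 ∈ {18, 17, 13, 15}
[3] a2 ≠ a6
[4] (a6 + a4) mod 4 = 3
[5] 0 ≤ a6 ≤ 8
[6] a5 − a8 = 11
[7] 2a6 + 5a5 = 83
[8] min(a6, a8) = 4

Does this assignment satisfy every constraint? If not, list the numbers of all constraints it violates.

[1] values 11, 4, 15 are pairwise distinct  OK
[2] a5 = 15 is in {18, 17, 13, 15}  OK
[3] a2 = 9, a6 = 4; distinct  OK
[4] a6 + a4 = 15; 15 mod 4 = 3  OK
[5] a6 = 4 lies in [0, 8]  OK
[6] a5 − a8 = 15 − 4 = 11  OK
[7] 2a6 + 5a5 = 2(4) + 5(15) = 83  OK
[8] min(4, 4) = 4  OK

Yes — all constraints hold.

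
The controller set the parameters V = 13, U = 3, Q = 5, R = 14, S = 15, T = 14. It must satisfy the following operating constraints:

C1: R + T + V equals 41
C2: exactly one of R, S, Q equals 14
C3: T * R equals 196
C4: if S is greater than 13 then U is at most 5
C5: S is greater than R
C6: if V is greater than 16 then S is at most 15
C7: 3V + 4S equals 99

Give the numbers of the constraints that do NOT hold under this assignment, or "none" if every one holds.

C1: R + T + V = 14 + 14 + 13 = 41  ✓
C2: R=14, S=15, Q=5; 1 of them equals 14  ✓
C3: T * R = 14 * 14 = 196  ✓
C4: S = 15 > 13, so we need U ≤ 5; U = 3 ≤ 5  ✓
C5: S = 15, R = 14; 15 > 14  ✓
C6: V = 13, not > 16; antecedent false, conditional vacuously true  ✓
C7: 3V + 4S = 3(13) + 4(15) = 99  ✓

Yes — all constraints hold.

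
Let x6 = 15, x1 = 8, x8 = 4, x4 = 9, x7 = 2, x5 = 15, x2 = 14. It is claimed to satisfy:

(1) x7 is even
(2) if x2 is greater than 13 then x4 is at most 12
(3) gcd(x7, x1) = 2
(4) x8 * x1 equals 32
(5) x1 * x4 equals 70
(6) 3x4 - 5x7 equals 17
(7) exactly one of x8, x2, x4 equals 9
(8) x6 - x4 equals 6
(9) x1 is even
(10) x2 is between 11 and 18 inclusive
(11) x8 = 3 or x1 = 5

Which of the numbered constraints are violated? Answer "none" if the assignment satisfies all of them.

Constraints 5 and 11 are violated.

(1) x7 = 2 is even — OK.
(2) x2 = 14 > 13, so we need x4 ≤ 12; x4 = 9 ≤ 12 — OK.
(3) gcd(2, 8) = 2 — OK.
(4) x8 * x1 = 4 * 8 = 32 — OK.
(5) x1 * x4 = 8 * 9 = 72, not 70 — violated.
(6) 3x4 - 5x7 = 3(9) - 5(2) = 17 — OK.
(7) x8=4, x2=14, x4=9; 1 of them equals 9 — OK.
(8) x6 - x4 = 15 - 9 = 6 — OK.
(9) x1 = 8 is even — OK.
(10) x2 = 14 lies in [11, 18] — OK.
(11) x8 = 4 ≠ 3 and x1 = 8 ≠ 5; both disjuncts false — violated.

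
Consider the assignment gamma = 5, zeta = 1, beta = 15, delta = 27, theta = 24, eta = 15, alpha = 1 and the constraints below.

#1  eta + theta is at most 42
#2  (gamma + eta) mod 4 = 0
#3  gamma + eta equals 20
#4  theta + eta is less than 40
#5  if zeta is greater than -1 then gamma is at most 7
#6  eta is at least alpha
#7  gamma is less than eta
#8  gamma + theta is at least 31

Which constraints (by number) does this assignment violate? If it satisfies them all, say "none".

#1 eta + theta = 15 + 24 = 39; 39 ≤ 42  ✔
#2 gamma + eta = 20; 20 mod 4 = 0  ✔
#3 gamma + eta = 5 + 15 = 20  ✔
#4 theta + eta = 24 + 15 = 39; 39 < 40  ✔
#5 zeta = 1 > -1, so we need gamma ≤ 7; gamma = 5 ≤ 7  ✔
#6 eta = 15, alpha = 1; 15 ≥ 1  ✔
#7 gamma = 5, eta = 15; 5 < 15  ✔
#8 gamma + theta = 5 + 24 = 29; 29 < 31, bound 31 not met  ✘

The assignment fails constraint 8.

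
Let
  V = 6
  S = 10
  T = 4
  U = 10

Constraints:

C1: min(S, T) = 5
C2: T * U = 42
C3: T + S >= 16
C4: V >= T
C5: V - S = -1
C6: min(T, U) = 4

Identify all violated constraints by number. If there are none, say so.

No — constraints 1, 2, 3, and 5 are not satisfied.

C1: min(10, 4) = 4, not 5 — does not hold.
C2: T * U = 4 * 10 = 40, not 42 — does not hold.
C3: T + S = 4 + 10 = 14; 14 < 16, bound 16 not met — does not hold.
C4: V = 6, T = 4; 6 ≥ 4 — holds.
C5: V - S = 6 - 10 = -4, not -1 — does not hold.
C6: min(4, 10) = 4 — holds.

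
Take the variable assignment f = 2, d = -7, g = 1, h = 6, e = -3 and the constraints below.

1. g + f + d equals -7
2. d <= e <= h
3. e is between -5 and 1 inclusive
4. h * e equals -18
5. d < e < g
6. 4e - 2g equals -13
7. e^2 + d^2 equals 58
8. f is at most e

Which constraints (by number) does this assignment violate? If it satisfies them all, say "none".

1. g + f + d = 1 + 2 + (-7) = -4, not -7 — violated.
2. values -7 <= -3 <= 6 — OK.
3. e = -3 lies in [-5, 1] — OK.
4. h * e = 6 * (-3) = -18 — OK.
5. values -7 < -3 < 1 — OK.
6. 4e - 2g = 4(-3) - 2(1) = -14, not -13 — violated.
7. e^2 + d^2 = (-3)^2 + (-7)^2 = 9 + 49 = 58 — OK.
8. f = 2, e = -3; 2 > -3 (want ≤) — violated.

The assignment fails constraints 1, 6, and 8.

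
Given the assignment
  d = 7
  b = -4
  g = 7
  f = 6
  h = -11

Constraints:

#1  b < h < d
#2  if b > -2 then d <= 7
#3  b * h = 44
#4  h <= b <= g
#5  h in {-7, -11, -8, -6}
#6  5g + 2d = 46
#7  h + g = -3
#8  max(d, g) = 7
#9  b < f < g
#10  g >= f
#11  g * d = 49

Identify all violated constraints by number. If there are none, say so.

Constraints 1, 6, and 7 do not hold.

#1 values -4, -11, 7; b = -4 is not < h = -11  false
#2 b = -4, not > -2; antecedent false, conditional vacuously true  true
#3 b * h = -4 * (-11) = 44  true
#4 values -11 <= -4 <= 7  true
#5 h = -11 is in {-7, -11, -8, -6}  true
#6 5g + 2d = 5(7) + 2(7) = 49, not 46  false
#7 h + g = -11 + 7 = -4, not -3  false
#8 max(7, 7) = 7  true
#9 values -4 < 6 < 7  true
#10 g = 7, f = 6; 7 ≥ 6  true
#11 g * d = 7 * 7 = 49  true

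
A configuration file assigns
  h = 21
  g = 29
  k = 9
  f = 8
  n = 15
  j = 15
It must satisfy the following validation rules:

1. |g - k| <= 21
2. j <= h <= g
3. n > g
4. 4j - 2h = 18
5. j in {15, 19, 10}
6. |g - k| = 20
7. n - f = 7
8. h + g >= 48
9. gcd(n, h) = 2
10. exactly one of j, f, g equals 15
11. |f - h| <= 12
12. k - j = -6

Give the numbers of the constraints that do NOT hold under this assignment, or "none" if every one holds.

1. |29 - 9| = 20; 20 ≤ 21  true
2. values 15 <= 21 <= 29  true
3. n = 15, g = 29; 15 ≤ 29 (want >)  false
4. 4j - 2h = 4(15) - 2(21) = 18  true
5. j = 15 is in {15, 19, 10}  true
6. |29 - 9| = 20  true
7. n - f = 15 - 8 = 7  true
8. h + g = 21 + 29 = 50; 50 ≥ 48  true
9. gcd(15, 21) = 3, not 2  false
10. j=15, f=8, g=29; 1 of them equals 15  true
11. |8 - 21| = 13; 13 > 12, exceeds bound 12  false
12. k - j = 9 - 15 = -6  true

Violated: 3, 9, and 11.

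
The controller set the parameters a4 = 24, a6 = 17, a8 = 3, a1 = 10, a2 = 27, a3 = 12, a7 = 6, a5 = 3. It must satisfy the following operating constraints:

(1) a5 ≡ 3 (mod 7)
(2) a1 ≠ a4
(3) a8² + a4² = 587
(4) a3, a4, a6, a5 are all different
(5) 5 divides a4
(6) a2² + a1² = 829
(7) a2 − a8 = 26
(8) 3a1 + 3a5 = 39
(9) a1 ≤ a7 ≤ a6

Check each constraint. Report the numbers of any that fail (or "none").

(1) 3 mod 7 = 3 — holds.
(2) a1 = 10, a4 = 24; distinct — holds.
(3) a8² + a4² = 3² + 24² = 9 + 576 = 585, not 587 — does not hold.
(4) values 12, 24, 17, 3 are pairwise distinct — holds.
(5) 24 = 5×4 + 4, so 5 does not divide 24 — does not hold.
(6) a2² + a1² = 27² + 10² = 729 + 100 = 829 — holds.
(7) a2 − a8 = 27 − 3 = 24, not 26 — does not hold.
(8) 3a1 + 3a5 = 3(10) + 3(3) = 39 — holds.
(9) values 10, 6, 17; a1 = 10 is not ≤ a7 = 6 — does not hold.

No — constraints 3, 5, 7, and 9 are not satisfied.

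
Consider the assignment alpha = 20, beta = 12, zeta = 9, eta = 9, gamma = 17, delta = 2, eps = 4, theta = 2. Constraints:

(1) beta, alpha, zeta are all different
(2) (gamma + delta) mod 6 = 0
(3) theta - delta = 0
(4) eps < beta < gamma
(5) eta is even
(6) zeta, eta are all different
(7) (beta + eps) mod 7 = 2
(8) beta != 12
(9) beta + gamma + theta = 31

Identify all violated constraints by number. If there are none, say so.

(1) values 12, 20, 9 are pairwise distinct — holds.
(2) gamma + delta = 19; 19 mod 6 = 1, not 0 — fails.
(3) theta - delta = 2 - 2 = 0 — holds.
(4) values 4 < 12 < 17 — holds.
(5) eta = 9 is odd — fails.
(6) zeta = eta = 9, not all different — fails.
(7) beta + eps = 16; 16 mod 7 = 2 — holds.
(8) beta = 12, but 12 is required to differ — fails.
(9) beta + gamma + theta = 12 + 17 + 2 = 31 — holds.

No — constraints 2, 5, 6, 8 are not satisfied.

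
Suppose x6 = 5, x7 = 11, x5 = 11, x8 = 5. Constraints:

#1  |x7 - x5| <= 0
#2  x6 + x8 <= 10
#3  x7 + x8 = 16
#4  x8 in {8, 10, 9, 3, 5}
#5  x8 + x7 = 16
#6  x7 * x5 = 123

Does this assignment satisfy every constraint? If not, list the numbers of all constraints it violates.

The assignment fails constraint 6.

#1 |11 - 11| = 0; 0 ≤ 0 — holds.
#2 x6 + x8 = 5 + 5 = 10; 10 ≤ 10 — holds.
#3 x7 + x8 = 11 + 5 = 16 — holds.
#4 x8 = 5 is in {8, 10, 9, 3, 5} — holds.
#5 x8 + x7 = 5 + 11 = 16 — holds.
#6 x7 * x5 = 11 * 11 = 121, not 123 — does not hold.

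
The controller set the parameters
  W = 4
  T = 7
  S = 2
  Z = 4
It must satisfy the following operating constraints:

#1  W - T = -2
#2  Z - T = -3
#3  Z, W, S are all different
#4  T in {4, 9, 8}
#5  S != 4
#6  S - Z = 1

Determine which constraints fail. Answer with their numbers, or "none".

#1 W - T = 4 - 7 = -3, not -2 — violated.
#2 Z - T = 4 - 7 = -3 — satisfied.
#3 Z = W = 4, not all different — violated.
#4 T = 7 is not in {4, 9, 8} — violated.
#5 S = 2, and 2 ≠ 4 — satisfied.
#6 S - Z = 2 - 4 = -2, not 1 — violated.

Violated: 1, 3, 4, and 6.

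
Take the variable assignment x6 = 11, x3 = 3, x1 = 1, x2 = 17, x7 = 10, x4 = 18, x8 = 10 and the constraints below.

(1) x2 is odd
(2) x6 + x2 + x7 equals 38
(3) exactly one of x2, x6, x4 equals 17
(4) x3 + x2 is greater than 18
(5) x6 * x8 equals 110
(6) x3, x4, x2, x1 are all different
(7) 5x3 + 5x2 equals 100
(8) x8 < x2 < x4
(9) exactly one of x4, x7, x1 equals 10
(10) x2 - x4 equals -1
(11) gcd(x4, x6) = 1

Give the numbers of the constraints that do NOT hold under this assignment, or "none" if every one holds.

(1) x2 = 17 is odd — holds.
(2) x6 + x2 + x7 = 11 + 17 + 10 = 38 — holds.
(3) x2=17, x6=11, x4=18; 1 of them equals 17 — holds.
(4) x3 + x2 = 3 + 17 = 20; 20 > 18 — holds.
(5) x6 * x8 = 11 * 10 = 110 — holds.
(6) values 3, 18, 17, 1 are pairwise distinct — holds.
(7) 5x3 + 5x2 = 5(3) + 5(17) = 100 — holds.
(8) values 10 < 17 < 18 — holds.
(9) x4=18, x7=10, x1=1; 1 of them equals 10 — holds.
(10) x2 - x4 = 17 - 18 = -1 — holds.
(11) gcd(18, 11) = 1 — holds.

All constraints are satisfied.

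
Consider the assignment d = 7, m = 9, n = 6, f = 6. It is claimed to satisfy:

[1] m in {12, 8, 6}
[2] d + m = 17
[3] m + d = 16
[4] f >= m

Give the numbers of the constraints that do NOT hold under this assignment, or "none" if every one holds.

Violated: 1, 2, 4.

[1] m = 9 is not in {12, 8, 6} — fails.
[2] d + m = 7 + 9 = 16, not 17 — fails.
[3] m + d = 9 + 7 = 16 — holds.
[4] f = 6, m = 9; 6 < 9 (want ≥) — fails.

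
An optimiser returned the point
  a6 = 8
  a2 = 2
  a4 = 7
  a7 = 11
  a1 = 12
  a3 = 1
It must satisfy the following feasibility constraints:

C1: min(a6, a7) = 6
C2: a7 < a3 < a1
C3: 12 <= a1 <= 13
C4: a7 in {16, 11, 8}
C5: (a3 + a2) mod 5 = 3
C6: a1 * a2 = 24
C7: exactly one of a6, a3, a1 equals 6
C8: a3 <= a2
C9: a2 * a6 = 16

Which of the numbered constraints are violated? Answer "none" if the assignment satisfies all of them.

No — constraints 1, 2, 7 are not satisfied.

C1: min(8, 11) = 8, not 6  fails
C2: values 11, 1, 12; a7 = 11 is not < a3 = 1  fails
C3: a1 = 12 lies in [12, 13]  holds
C4: a7 = 11 is in {16, 11, 8}  holds
C5: a3 + a2 = 3; 3 mod 5 = 3  holds
C6: a1 * a2 = 12 * 2 = 24  holds
C7: a6=8, a3=1, a1=12; 0 of them equal 6, not exactly one  fails
C8: a3 = 1, a2 = 2; 1 ≤ 2  holds
C9: a2 * a6 = 2 * 8 = 16  holds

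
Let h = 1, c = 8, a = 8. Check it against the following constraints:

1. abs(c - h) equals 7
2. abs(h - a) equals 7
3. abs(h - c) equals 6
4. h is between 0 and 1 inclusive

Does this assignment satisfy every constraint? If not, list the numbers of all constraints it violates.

Constraint 3 is violated.

1. abs(8 - 1) = 7  OK
2. abs(1 - 8) = 7  OK
3. abs(1 - 8) = 7, not 6  FAIL
4. h = 1 lies in [0, 1]  OK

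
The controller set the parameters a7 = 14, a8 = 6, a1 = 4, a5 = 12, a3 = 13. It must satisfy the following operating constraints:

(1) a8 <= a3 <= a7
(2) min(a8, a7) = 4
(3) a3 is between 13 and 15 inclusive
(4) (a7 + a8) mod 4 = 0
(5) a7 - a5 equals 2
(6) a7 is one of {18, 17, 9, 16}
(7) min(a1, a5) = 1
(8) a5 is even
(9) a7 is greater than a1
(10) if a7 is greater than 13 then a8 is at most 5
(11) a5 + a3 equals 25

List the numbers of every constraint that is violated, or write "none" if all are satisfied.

Constraints 2, 6, 7, and 10 do not hold.

(1) values 6 <= 13 <= 14 — holds.
(2) min(6, 14) = 6, not 4 — fails.
(3) a3 = 13 lies in [13, 15] — holds.
(4) a7 + a8 = 20; 20 mod 4 = 0 — holds.
(5) a7 - a5 = 14 - 12 = 2 — holds.
(6) a7 = 14 is not in {18, 17, 9, 16} — fails.
(7) min(4, 12) = 4, not 1 — fails.
(8) a5 = 12 is even — holds.
(9) a7 = 14, a1 = 4; 14 > 4 — holds.
(10) a7 = 14 > 13, so we need a8 ≤ 5; but a8 = 6 > 5 — fails.
(11) a5 + a3 = 12 + 13 = 25 — holds.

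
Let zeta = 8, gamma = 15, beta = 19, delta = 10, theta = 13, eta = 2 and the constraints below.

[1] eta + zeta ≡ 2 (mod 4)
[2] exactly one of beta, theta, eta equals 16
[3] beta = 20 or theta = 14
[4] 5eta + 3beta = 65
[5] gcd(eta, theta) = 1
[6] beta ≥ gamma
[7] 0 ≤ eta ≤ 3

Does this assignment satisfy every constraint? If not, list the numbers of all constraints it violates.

No — constraints 2, 3, and 4 are not satisfied.

[1] eta + zeta = 10; 10 mod 4 = 2  ✓
[2] beta=19, theta=13, eta=2; 0 of them equal 16, not exactly one  ✗
[3] beta = 19 ≠ 20 and theta = 13 ≠ 14; both disjuncts false  ✗
[4] 5eta + 3beta = 5(2) + 3(19) = 67, not 65  ✗
[5] gcd(2, 13) = 1  ✓
[6] beta = 19, gamma = 15; 19 ≥ 15  ✓
[7] eta = 2 lies in [0, 3]  ✓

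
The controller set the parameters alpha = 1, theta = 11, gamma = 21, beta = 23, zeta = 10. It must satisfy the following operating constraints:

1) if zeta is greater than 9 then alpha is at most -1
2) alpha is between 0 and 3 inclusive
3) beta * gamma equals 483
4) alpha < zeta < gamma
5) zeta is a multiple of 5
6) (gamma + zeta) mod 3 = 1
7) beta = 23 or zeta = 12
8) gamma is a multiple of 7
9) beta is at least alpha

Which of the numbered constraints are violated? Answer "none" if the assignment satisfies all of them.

Constraint 1 is violated.

1) zeta = 10 > 9, so we need alpha ≤ -1; but alpha = 1 > -1 — does not hold.
2) alpha = 1 lies in [0, 3] — holds.
3) beta * gamma = 23 * 21 = 483 — holds.
4) values 1 < 10 < 21 — holds.
5) 10 / 5 = 2, so 5 divides 10 — holds.
6) gamma + zeta = 31; 31 mod 3 = 1 — holds.
7) beta = 23 = 23 (first disjunct) — holds.
8) 21 / 7 = 3, so 7 divides 21 — holds.
9) beta = 23, alpha = 1; 23 ≥ 1 — holds.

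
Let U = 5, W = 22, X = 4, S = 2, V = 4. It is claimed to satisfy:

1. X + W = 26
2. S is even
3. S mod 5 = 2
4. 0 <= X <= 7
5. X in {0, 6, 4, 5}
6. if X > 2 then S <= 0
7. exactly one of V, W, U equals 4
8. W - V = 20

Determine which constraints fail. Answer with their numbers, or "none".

Constraints 6, 8 do not hold.

1. X + W = 4 + 22 = 26 — satisfied.
2. S = 2 is even — satisfied.
3. 2 mod 5 = 2 — satisfied.
4. X = 4 lies in [0, 7] — satisfied.
5. X = 4 is in {0, 6, 4, 5} — satisfied.
6. X = 4 > 2, so we need S ≤ 0; but S = 2 > 0 — violated.
7. V=4, W=22, U=5; 1 of them equals 4 — satisfied.
8. W - V = 22 - 4 = 18, not 20 — violated.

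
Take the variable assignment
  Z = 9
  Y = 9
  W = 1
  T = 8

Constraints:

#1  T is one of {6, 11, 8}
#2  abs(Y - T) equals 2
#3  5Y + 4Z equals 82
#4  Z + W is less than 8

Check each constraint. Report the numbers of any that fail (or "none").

Constraints 2, 3, 4 are violated.

#1 T = 8 is in {6, 11, 8} — holds.
#2 abs(9 - 8) = 1, not 2 — does not hold.
#3 5Y + 4Z = 5(9) + 4(9) = 81, not 82 — does not hold.
#4 Z + W = 9 + 1 = 10; 10 ≥ 8, bound 8 not met — does not hold.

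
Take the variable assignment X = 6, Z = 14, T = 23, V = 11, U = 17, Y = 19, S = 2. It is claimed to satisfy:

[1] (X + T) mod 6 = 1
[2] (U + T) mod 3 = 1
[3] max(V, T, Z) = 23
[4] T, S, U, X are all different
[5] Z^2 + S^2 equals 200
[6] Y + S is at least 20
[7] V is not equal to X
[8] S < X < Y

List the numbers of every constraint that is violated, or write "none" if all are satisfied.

Violated: 1.

[1] X + T = 29; 29 mod 6 = 5, not 1 — violated.
[2] U + T = 40; 40 mod 3 = 1 — OK.
[3] max(11, 23, 14) = 23 — OK.
[4] values 23, 2, 17, 6 are pairwise distinct — OK.
[5] Z^2 + S^2 = 14^2 + 2^2 = 196 + 4 = 200 — OK.
[6] Y + S = 19 + 2 = 21; 21 ≥ 20 — OK.
[7] V = 11, X = 6; distinct — OK.
[8] values 2 < 6 < 19 — OK.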